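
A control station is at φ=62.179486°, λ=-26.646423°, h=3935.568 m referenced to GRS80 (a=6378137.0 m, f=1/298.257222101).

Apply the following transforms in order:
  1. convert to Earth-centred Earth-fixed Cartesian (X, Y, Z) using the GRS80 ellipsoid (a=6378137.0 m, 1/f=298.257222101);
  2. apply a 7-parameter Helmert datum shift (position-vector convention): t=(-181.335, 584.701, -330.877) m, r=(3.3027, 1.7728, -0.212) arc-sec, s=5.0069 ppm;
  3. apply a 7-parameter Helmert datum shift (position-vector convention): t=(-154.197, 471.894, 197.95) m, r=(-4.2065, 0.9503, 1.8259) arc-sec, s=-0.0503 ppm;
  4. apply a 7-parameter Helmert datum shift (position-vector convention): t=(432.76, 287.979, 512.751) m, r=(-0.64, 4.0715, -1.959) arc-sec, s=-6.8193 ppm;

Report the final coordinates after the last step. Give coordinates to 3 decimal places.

start: φ=62.179486°, λ=-26.646423°, h=3935.568 m
→ ECEF (a=6378137.000, f=1/298.257222101): X=2669180.9009, Y=-1339332.3050, Z=5621359.1475
→ Helmert 7p (PV): X=2669059.8682, Y=-1338847.0626, Z=5621012.0295
→ Helmert 7p (PV): X=2668943.2857, Y=-1338236.8410, Z=5621224.7039
→ Helmert 7p (PV): X=2669456.0932, Y=-1337947.6429, Z=5621650.5920

X=2669456.093 m, Y=-1337947.643 m, Z=5621650.592 m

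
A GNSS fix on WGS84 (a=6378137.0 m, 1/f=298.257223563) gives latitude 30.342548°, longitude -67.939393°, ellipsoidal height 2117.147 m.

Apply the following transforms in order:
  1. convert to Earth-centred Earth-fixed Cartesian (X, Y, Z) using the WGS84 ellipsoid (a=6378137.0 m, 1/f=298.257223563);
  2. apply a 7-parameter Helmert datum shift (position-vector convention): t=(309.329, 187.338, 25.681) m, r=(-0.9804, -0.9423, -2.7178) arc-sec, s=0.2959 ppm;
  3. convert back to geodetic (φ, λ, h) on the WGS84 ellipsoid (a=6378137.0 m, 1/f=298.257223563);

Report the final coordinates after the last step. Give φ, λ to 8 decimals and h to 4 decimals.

start: φ=30.342548°, λ=-67.939393°, h=2117.147 m
→ ECEF (a=6378137.000, f=1/298.257223563): X=2069860.3955, Y=-5107522.6268, Z=3204272.1183
→ Helmert 7p (PV): X=2070088.4005, Y=-5107348.8429, Z=3204332.4800
→ geod (Bowring, a=6378137.000): φ=30.34336132°, λ=-67.93651743°, h=2082.5532 m

φ=30.34336132°, λ=-67.93651743°, h=2082.5532 m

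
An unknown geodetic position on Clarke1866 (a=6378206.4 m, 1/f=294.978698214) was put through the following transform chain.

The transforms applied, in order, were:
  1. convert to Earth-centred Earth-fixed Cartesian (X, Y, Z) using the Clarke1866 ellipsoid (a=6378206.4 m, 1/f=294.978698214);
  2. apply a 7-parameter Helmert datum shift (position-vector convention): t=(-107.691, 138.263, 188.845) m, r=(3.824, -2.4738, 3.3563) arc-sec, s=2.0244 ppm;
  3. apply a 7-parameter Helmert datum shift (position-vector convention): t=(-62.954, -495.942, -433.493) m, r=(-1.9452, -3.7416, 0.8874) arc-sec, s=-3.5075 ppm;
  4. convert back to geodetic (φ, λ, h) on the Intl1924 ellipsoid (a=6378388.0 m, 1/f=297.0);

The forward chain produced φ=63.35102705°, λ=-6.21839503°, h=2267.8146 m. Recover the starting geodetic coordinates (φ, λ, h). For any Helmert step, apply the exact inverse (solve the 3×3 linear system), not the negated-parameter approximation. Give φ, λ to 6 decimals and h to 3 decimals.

φ=63.350364°, λ=-6.210709°, h=2852.720 m

start: φ=63.351027°, λ=-6.218395°, h=2267.815 m
→ ECEF (a=6378388.000, f=1/297.0): X=2852700.9990, Y=-310829.2126, Z=5679787.6519
→ Helmert⁻¹: X=2852875.6610, Y=-310400.2004, Z=5680186.3905
→ Helmert⁻¹: X=2853040.6460, Y=-310478.9566, Z=5679957.5856
→ geod (Bowring, a=6378206.400): φ=63.35036400°, λ=-6.21070900°, h=2852.7200 m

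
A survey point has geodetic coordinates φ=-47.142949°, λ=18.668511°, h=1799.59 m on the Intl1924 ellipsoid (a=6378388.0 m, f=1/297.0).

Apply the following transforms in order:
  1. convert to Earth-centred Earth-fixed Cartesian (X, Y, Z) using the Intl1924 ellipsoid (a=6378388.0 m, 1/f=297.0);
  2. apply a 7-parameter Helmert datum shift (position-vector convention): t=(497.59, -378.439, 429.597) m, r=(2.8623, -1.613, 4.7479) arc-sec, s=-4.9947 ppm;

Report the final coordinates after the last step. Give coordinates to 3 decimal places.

start: φ=-47.142949°, λ=18.668511°, h=1799.590 m
→ ECEF (a=6378388.000, f=1/297.0): X=4118742.9481, Y=1391595.0956, Z=-4653993.8371
→ Helmert 7p (PV): X=4119224.3282, Y=1391369.0950, Z=-4653489.4754

X=4119224.328 m, Y=1391369.095 m, Z=-4653489.475 m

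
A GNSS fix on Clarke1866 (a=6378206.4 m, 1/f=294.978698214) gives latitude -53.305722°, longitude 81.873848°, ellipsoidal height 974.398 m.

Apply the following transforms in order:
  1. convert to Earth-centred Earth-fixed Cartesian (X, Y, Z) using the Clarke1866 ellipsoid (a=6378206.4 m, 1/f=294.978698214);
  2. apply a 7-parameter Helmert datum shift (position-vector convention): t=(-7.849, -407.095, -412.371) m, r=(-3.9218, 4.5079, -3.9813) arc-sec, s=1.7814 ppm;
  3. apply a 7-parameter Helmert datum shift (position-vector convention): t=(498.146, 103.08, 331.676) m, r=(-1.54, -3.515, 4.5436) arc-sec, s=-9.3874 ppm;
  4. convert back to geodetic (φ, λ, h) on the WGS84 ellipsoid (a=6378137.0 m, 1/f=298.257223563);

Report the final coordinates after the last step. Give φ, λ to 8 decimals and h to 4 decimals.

φ=-53.30731291°, λ=81.86615689°, h=769.4581 m

start: φ=-53.305722°, λ=81.873848°, h=974.398 m
→ ECEF (a=6378206.400, f=1/294.978698214): X=539992.6298, Y=3781810.8428, Z=-5091524.8766
→ Helmert 7p (PV): X=539947.4639, Y=3781303.2543, Z=-5092030.0244
→ Helmert 7p (PV): X=540444.0210, Y=3781344.7141, Z=-5091669.5777
→ geod (Bowring, a=6378137.000): φ=-53.30731291°, λ=81.86615689°, h=769.4581 m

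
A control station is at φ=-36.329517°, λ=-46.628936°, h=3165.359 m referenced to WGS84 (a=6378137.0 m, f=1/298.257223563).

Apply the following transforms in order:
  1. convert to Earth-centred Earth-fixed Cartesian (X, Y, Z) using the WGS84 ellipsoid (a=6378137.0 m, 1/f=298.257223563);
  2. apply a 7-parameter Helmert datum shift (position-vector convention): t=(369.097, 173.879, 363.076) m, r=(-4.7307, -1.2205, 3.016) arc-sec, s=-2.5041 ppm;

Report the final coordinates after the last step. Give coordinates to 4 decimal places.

start: φ=-36.329517°, λ=-46.628936°, h=3165.359 m
→ ECEF (a=6378137.000, f=1/298.257223563): X=3534531.2370, Y=-3741445.1544, Z=-3759585.7636
→ Helmert 7p (PV): X=3534968.4364, Y=-3741296.4510, Z=-3759106.5488

X=3534968.4364 m, Y=-3741296.4510 m, Z=-3759106.5488 m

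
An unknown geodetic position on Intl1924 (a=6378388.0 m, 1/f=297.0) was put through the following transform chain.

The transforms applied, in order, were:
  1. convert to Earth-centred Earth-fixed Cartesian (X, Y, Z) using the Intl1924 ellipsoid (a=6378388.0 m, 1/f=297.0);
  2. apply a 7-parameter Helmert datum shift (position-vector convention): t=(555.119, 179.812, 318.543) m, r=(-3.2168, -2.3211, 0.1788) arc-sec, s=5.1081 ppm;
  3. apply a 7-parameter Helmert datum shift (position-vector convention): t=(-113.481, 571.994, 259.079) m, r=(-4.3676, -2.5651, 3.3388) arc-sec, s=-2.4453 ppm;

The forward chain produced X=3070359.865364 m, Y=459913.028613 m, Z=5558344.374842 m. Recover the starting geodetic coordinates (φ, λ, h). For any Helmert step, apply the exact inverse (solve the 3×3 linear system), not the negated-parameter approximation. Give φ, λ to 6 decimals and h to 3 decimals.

start: X=3070359.8654, Y=459913.0286, Z=5558344.3748 m
→ Helmert⁻¹: X=3070557.4072, Y=459174.7643, Z=5558070.4246
→ Helmert⁻¹: X=3070049.5450, Y=458903.2714, Z=5557696.1018
→ geod (Bowring, a=6378388.000): φ=60.97933500°, λ=8.50148400°, h=3830.3740 m

φ=60.979335°, λ=8.501484°, h=3830.374 m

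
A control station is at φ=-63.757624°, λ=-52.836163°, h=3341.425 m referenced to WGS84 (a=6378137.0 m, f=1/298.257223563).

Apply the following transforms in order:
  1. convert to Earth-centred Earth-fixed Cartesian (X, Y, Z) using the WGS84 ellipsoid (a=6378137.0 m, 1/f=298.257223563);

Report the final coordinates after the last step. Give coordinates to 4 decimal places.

X=1709181.0921 m, Y=-2254716.5623 m, Z=-5700816.2960 m

start: φ=-63.757624°, λ=-52.836163°, h=3341.425 m
→ ECEF (a=6378137.000, f=1/298.257223563): X=1709181.0921, Y=-2254716.5623, Z=-5700816.2960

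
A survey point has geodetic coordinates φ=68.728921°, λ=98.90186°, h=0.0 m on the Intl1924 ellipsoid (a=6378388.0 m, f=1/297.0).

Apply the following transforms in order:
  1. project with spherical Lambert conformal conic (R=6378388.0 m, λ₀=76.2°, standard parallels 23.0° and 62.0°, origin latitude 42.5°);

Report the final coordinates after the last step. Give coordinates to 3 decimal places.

start: φ=68.728921°, λ=98.901860°, h=0.000 m
→ lcc (R=6378388.0, λ₀=76.2°): E=963700.5213, N=2985725.5830

E=963700.521 m, N=2985725.583 m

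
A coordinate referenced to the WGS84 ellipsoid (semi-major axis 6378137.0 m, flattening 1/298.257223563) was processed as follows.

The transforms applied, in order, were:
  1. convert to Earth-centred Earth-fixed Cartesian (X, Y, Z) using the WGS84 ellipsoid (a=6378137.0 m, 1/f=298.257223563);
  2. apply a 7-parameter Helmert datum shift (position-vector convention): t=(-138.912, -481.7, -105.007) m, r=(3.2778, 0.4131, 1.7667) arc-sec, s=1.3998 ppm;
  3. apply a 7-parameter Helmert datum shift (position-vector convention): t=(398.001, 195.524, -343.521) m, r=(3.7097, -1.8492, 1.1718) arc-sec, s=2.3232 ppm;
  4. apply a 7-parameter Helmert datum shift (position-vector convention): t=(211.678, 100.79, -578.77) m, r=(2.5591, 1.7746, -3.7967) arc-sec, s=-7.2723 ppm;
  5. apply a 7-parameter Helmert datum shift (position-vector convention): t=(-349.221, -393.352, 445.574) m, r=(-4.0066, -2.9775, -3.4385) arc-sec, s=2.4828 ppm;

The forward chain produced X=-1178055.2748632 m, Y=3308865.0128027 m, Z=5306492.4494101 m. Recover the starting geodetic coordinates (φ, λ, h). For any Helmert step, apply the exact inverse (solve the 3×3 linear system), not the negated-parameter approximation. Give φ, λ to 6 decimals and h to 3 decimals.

φ=56.673927°, λ=109.595328°, h=1159.201 m

start: X=-1178055.2749, Y=3308865.0128, Z=5306492.4494 m
→ Helmert⁻¹: X=-1177681.6986, Y=3309127.4474, Z=5306114.9801
→ Helmert⁻¹: X=-1178008.5089, Y=3309094.8776, Z=5306681.1518
→ Helmert⁻¹: X=-1178337.3958, Y=3308993.8070, Z=5306963.3948
→ Helmert⁻¹: X=-1178179.1162, Y=3309565.3006, Z=5307006.0203
→ geod (Bowring, a=6378137.000): φ=56.67392700°, λ=109.59532800°, h=1159.2010 m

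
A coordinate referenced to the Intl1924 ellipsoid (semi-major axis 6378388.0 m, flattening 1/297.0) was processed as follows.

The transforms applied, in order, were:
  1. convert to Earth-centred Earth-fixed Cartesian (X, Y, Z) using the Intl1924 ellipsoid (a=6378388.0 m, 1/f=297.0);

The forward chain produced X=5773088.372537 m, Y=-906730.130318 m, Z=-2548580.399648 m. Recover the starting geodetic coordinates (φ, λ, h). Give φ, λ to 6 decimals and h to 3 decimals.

start: X=5773088.3725, Y=-906730.1303, Z=-2548580.3996 m
→ geod (Bowring, a=6378388.000): φ=-23.70454400°, λ=-8.92604300°, h=477.7820 m

φ=-23.704544°, λ=-8.926043°, h=477.782 m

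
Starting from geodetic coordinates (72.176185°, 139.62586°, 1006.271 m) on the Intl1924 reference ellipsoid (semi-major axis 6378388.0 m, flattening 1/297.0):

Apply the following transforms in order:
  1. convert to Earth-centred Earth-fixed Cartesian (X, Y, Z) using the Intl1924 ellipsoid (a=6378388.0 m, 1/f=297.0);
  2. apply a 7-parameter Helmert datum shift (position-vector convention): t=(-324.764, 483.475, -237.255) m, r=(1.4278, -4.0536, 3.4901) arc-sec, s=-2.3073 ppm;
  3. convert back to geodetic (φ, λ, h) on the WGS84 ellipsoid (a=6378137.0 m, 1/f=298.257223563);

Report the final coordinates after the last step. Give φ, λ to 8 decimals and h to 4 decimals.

φ=72.16967666°, λ=139.62539584°, h=1105.4519 m

start: φ=72.176185°, λ=139.625860°, h=1006.271 m
→ ECEF (a=6378388.000, f=1/297.0): X=-1492160.1045, Y=1268766.9527, Z=6050834.5621
→ Helmert 7p (PV): X=-1492621.8069, Y=1269180.3675, Z=6050562.8042
→ geod (Bowring, a=6378137.000): φ=72.16967666°, λ=139.62539584°, h=1105.4519 m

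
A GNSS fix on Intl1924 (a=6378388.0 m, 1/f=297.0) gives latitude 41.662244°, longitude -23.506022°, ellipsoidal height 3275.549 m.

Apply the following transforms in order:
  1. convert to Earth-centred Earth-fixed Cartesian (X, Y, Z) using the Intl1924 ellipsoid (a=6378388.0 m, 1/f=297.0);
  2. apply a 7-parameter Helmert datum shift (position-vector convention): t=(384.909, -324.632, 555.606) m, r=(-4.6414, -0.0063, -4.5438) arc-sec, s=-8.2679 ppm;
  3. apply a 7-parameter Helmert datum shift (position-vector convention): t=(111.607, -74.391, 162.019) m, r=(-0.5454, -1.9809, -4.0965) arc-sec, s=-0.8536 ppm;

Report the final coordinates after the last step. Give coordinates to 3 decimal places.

X=4378807.695 m, Y=-1904819.793 m, Z=4220670.140 m

start: φ=41.662244°, λ=-23.506022°, h=3275.549 m
→ ECEF (a=6378388.000, f=1/297.0): X=4378471.5561, Y=-1904360.8397, Z=4219900.9335
→ Helmert 7p (PV): X=4378778.1847, Y=-1904671.2230, Z=4220464.6353
→ Helmert 7p (PV): X=4378807.6945, Y=-1904819.7928, Z=4220670.1404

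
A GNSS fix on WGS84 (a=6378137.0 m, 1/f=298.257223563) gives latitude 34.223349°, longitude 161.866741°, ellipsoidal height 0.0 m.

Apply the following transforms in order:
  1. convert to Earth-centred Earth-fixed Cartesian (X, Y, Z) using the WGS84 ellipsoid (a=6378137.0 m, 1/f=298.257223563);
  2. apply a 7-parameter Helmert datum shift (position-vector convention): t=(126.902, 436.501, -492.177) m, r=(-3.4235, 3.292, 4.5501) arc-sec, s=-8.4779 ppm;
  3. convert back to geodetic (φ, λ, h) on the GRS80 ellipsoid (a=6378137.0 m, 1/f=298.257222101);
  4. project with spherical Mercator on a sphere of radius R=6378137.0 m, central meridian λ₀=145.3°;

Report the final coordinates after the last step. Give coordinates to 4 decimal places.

start: φ=34.223349°, λ=161.866741°, h=0.000 m
→ ECEF (a=6378137.000, f=1/298.257223563): X=-5017165.9964, Y=1643086.7233, Z=3566958.7948
→ Helmert 7p (PV): X=-5016975.8763, Y=1643457.8215, Z=3566489.1800
→ geod (Bowring, a=6378137.000): φ=34.22017871°, λ=161.86227135°, h=-317.9934 m
→ merc (R=6378137.0, λ₀=145.3°): E=1843703.6134, N=4058405.1031

E=1843703.6134 m, N=4058405.1031 m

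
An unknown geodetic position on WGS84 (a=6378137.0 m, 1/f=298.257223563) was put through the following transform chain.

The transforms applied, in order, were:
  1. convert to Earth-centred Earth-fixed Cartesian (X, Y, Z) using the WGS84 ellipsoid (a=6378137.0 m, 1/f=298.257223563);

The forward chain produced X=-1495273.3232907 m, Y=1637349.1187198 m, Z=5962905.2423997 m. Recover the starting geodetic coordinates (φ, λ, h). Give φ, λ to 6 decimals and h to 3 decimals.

start: X=-1495273.3233, Y=1637349.1187, Z=5962905.2424 m
→ geod (Bowring, a=6378137.000): φ=69.72712100°, λ=132.40320800°, h=2500.1270 m

φ=69.727121°, λ=132.403208°, h=2500.127 m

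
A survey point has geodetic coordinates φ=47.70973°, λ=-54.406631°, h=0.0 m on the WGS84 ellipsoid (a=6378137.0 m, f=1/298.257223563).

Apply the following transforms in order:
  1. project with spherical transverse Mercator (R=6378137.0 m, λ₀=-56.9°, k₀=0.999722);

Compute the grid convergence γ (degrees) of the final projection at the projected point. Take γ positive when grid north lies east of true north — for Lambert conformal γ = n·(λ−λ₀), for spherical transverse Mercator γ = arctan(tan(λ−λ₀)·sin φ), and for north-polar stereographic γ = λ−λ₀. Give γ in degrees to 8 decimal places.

1.84498544

start: φ=47.709730°, λ=-54.406631°, h=0.000 m
→ into tm (λ₀=-56.9°): φ=47.70973000°, λ−λ₀=2.49336900°
convergence γ = 1.84498544°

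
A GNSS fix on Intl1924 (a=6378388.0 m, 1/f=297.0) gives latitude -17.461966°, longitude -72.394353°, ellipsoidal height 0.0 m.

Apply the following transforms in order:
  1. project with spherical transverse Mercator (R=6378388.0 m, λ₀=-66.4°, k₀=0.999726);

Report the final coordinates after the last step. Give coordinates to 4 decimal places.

E=-637341.4474 m, N=-1953431.1780 m

start: φ=-17.461966°, λ=-72.394353°, h=0.000 m
→ tm (R=6378388.0, λ₀=-66.4°): E=-637341.4474, N=-1953431.1780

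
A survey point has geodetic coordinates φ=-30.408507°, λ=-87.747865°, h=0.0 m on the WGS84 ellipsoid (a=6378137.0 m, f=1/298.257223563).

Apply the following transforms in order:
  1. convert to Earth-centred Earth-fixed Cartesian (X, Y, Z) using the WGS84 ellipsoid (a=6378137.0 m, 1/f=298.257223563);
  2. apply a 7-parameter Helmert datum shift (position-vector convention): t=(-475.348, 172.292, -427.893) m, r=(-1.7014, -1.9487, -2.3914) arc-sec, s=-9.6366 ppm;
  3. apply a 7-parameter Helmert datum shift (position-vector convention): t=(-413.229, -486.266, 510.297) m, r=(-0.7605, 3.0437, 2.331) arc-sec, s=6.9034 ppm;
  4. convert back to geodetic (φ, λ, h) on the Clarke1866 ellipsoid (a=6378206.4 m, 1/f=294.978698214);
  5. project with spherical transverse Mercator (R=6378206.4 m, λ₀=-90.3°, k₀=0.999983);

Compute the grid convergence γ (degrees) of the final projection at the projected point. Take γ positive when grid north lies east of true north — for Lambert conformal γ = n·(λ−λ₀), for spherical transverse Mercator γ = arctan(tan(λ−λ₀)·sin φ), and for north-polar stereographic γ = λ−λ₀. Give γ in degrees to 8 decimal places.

start: φ=-30.408507°, λ=-87.747865°, h=0.000 m
→ ECEF (a=6378137.000, f=1/298.257223563): X=216348.8983, Y=-5501221.7375, Z=-3209510.9982
→ Helmert 7p (PV): X=215838.0076, Y=-5501025.4145, Z=-3209860.5414
→ Helmert 7p (PV): X=215441.0702, Y=-5501559.0520, Z=-3209355.3059
→ geod (Bowring, a=6378206.400): φ=-30.40778998°, λ=-87.75744295°, h=172.5827 m
→ into tm (λ₀=-90.3°): φ=-30.40778998°, λ−λ₀=2.54255705°
convergence γ = -1.28754650°

-1.28754650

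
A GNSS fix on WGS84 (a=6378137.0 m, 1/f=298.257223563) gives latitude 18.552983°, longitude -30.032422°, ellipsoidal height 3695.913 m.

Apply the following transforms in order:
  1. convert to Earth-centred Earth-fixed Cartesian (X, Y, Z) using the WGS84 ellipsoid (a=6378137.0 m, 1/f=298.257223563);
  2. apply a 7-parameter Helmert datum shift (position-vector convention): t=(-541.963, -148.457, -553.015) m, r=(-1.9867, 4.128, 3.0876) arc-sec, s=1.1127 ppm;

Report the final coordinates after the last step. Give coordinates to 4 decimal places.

start: φ=18.552983°, λ=-30.032422°, h=3695.913 m
→ ECEF (a=6378137.000, f=1/298.257223563): X=5239661.3365, Y=-3029074.4696, Z=2017678.7611
→ Helmert 7p (PV): X=5239210.9263, Y=-3029128.4300, Z=2017052.3045

X=5239210.9263 m, Y=-3029128.4300 m, Z=2017052.3045 m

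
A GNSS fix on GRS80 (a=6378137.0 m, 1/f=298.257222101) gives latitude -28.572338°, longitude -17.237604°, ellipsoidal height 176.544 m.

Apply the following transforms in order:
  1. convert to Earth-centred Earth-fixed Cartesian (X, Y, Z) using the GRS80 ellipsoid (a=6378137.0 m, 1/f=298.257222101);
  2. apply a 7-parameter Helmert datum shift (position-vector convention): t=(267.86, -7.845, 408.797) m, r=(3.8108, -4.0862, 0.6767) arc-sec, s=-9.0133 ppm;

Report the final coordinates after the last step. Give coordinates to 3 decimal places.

X=5354312.346 m, Y=-1661118.977 m, Z=-3031932.886 m

start: φ=-28.572338°, λ=-17.237604°, h=176.544 m
→ ECEF (a=6378137.000, f=1/298.257222101): X=5354027.2203, Y=-1661199.6946, Z=-3032444.3891
→ Helmert 7p (PV): X=5354312.3463, Y=-1661118.9769, Z=-3031932.8858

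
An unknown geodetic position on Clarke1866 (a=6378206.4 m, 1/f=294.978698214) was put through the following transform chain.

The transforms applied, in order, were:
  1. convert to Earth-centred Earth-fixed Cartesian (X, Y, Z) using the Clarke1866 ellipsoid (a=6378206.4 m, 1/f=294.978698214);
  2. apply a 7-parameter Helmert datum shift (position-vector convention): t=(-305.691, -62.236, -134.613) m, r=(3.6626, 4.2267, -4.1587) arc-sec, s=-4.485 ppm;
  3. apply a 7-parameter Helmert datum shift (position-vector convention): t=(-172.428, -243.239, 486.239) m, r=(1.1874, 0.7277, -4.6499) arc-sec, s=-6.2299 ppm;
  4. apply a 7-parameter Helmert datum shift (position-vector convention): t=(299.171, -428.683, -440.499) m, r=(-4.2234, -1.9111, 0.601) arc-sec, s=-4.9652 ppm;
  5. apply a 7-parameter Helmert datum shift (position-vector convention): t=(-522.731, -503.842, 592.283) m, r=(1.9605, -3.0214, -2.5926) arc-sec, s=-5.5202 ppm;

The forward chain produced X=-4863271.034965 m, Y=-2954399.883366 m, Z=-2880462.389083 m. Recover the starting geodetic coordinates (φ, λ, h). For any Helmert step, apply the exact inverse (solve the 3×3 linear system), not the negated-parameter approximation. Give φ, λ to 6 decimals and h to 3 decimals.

start: X=-4863271.0350, Y=-2954399.8834, Z=-2880462.3891 m
→ Helmert⁻¹: X=-4862780.2187, Y=-2954000.8522, Z=-2880971.2683
→ Helmert⁻¹: X=-4863138.8309, Y=-2953513.6832, Z=-2880560.4885
→ Helmert⁻¹: X=-4862919.9547, Y=-2953415.0548, Z=-2881064.8307
→ Helmert⁻¹: X=-4862517.4878, Y=-2953515.2595, Z=-2880990.3346
→ geod (Bowring, a=6378206.400): φ=-27.01444000°, λ=-148.72531400°, h=3326.9400 m

φ=-27.014440°, λ=-148.725314°, h=3326.940 m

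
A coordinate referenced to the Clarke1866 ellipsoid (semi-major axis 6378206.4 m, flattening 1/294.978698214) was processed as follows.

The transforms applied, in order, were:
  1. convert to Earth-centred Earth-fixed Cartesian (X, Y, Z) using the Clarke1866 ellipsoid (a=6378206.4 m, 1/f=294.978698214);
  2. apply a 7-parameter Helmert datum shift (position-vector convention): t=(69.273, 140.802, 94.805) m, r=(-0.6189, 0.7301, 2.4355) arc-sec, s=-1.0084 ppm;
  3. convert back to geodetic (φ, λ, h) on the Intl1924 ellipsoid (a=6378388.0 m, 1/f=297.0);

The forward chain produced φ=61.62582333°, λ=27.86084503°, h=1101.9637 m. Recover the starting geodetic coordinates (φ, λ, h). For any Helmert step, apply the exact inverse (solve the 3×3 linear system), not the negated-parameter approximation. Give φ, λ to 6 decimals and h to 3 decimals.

start: φ=61.625823°, λ=27.860845°, h=1101.964 m
→ ECEF (a=6378388.000, f=1/297.0): X=2687291.0509, Y=1420496.9378, Z=5589910.4200
→ Helmert⁻¹: X=2687221.4723, Y=1420309.0660, Z=5589835.0252
→ geod (Bowring, a=6378206.400): φ=61.62778200°, λ=27.85832700°, h=1259.6380 m

φ=61.627782°, λ=27.858327°, h=1259.638 m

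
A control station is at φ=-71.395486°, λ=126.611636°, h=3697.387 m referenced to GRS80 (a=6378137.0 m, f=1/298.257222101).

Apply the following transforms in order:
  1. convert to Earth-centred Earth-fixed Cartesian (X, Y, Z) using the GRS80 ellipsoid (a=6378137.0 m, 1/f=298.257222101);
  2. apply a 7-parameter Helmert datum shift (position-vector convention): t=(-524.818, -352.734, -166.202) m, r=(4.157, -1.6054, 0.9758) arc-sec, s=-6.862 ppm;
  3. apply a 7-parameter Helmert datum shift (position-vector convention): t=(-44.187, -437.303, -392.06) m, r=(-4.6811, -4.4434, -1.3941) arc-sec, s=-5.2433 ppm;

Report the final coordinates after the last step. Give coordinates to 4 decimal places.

start: φ=-71.395486°, λ=126.611636°, h=3697.387 m
→ ECEF (a=6378137.000, f=1/298.257222101): X=-1217923.9942, Y=1639240.4449, Z=-6026008.1936
→ Helmert 7p (PV): X=-1218401.3084, Y=1638992.1463, Z=-6026109.4879
→ Helmert 7p (PV): X=-1218298.2143, Y=1638417.7249, Z=-6026533.3942

X=-1218298.2143 m, Y=1638417.7249 m, Z=-6026533.3942 m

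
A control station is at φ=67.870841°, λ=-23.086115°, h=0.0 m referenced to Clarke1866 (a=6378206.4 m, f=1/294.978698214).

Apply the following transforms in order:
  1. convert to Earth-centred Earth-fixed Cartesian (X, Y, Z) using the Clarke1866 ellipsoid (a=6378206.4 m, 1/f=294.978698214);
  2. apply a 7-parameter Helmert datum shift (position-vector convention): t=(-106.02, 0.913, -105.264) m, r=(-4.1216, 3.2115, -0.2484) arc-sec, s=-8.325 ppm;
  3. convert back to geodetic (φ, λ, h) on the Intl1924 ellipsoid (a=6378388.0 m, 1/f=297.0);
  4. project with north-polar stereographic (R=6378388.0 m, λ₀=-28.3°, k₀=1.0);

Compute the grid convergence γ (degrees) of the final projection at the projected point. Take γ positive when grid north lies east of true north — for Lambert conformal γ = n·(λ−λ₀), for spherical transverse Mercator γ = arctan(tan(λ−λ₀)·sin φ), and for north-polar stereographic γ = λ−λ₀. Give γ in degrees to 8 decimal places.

start: φ=67.870841°, λ=-23.086115°, h=0.000 m
→ ECEF (a=6378206.400, f=1/294.978698214): X=2216678.0604, Y=-944858.4631, Z=5885494.0432
→ Helmert 7p (PV): X=2216644.0839, Y=-944734.7502, Z=5885324.1496
→ geod (Bowring, a=6378388.000): φ=67.87001044°, λ=-23.08372568°, h=-494.7151 m
→ into stereo (λ₀=-28.3°): φ=67.87001044°, λ−λ₀=5.21627432°
convergence γ = 5.21627432°

5.21627432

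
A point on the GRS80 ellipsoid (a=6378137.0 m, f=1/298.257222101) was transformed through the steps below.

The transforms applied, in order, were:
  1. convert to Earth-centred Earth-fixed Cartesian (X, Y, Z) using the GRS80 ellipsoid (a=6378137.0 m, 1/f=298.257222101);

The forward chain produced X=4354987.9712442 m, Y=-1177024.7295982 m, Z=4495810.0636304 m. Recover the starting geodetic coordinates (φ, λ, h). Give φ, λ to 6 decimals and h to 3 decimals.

start: X=4354987.9712, Y=-1177024.7296, Z=4495810.0636 m
→ geod (Bowring, a=6378137.000): φ=45.09421100°, λ=-15.12401900°, h=1502.8080 m

φ=45.094211°, λ=-15.124019°, h=1502.808 m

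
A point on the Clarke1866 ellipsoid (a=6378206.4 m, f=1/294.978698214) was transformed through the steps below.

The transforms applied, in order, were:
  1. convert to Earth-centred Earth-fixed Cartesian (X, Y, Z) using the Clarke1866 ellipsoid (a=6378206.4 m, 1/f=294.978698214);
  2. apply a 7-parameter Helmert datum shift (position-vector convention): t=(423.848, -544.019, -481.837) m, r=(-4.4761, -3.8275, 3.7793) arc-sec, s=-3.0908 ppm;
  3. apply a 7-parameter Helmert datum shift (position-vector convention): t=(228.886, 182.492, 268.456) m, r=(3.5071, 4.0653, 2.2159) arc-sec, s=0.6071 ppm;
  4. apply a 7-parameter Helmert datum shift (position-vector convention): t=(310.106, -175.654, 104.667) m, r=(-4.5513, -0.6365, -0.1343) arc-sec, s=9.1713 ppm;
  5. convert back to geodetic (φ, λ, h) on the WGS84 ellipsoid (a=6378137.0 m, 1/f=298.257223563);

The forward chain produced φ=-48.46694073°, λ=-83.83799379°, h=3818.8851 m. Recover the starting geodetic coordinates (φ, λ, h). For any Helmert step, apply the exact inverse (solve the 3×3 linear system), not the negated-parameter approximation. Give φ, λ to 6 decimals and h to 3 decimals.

φ=-48.474241°, λ=-83.851721°, h=3336.640 m

start: φ=-48.466941°, λ=-83.837994°, h=3818.885 m
→ ECEF (a=6378137.000, f=1/298.257223563): X=455070.8670, Y=-4215029.2188, Z=-4754319.6367
→ Helmert⁻¹: X=454744.6629, Y=-4214709.7043, Z=-4754475.1020
→ Helmert⁻¹: X=454563.9298, Y=-4214975.3639, Z=-4754660.0455
→ Helmert⁻¹: X=453976.0460, Y=-4214349.5172, Z=-4754292.7814
→ geod (Bowring, a=6378206.400): φ=-48.47424100°, λ=-83.85172100°, h=3336.6400 m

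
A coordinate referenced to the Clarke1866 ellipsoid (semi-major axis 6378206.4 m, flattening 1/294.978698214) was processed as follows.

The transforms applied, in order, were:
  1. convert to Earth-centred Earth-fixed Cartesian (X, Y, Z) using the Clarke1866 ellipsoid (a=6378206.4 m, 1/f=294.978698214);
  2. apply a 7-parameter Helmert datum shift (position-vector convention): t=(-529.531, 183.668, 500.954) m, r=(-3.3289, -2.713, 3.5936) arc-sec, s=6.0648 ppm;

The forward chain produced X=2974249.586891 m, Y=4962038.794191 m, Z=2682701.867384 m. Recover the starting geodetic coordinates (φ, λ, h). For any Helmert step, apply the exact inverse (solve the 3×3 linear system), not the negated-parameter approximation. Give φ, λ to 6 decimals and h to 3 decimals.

φ=25.022841°, λ=59.054546°, h=2391.920 m

start: X=2974249.5869, Y=4962038.7942, Z=2682701.8674 m
→ Helmert⁻¹: X=2974882.8004, Y=4961729.9162, Z=2682225.5950
→ geod (Bowring, a=6378206.400): φ=25.02284100°, λ=59.05454600°, h=2391.9200 m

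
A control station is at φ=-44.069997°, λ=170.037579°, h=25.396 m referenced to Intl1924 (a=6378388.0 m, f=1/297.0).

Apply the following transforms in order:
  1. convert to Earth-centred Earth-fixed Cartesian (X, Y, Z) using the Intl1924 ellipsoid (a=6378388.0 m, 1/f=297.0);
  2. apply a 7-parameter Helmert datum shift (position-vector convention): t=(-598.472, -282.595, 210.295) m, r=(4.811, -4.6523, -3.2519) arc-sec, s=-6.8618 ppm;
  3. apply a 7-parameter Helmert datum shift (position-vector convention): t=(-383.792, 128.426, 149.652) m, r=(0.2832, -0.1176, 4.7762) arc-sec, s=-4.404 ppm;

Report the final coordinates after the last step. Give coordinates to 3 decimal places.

X=-4521920.550 m, Y=794044.696 m, Z=-4413454.242 m

start: φ=-44.069997°, λ=170.037579°, h=25.396 m
→ ECEF (a=6378388.000, f=1/297.0): X=-4521085.4238, Y=794132.2242, Z=-4413778.9755
→ Helmert 7p (PV): X=-4521540.8011, Y=794018.4054, Z=-4413621.8439
→ Helmert 7p (PV): X=-4521920.5498, Y=794044.6955, Z=-4413454.2420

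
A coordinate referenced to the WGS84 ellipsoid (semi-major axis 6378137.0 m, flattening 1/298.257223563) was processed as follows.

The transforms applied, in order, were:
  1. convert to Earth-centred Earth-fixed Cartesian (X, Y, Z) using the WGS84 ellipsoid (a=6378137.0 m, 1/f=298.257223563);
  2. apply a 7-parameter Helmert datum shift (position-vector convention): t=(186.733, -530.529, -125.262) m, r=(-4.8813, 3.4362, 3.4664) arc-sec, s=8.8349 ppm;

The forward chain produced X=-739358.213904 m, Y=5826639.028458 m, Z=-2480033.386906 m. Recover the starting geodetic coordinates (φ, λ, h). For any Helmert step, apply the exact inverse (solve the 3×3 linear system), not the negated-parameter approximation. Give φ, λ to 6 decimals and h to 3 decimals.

φ=-23.025968°, λ=97.231490°, h=1008.220 m

start: X=-739358.2139, Y=5826639.0285, Z=-2480033.3869 m
→ Helmert⁻¹: X=-739399.1731, Y=5827189.1855, Z=-2479760.6315
→ geod (Bowring, a=6378137.000): φ=-23.02596800°, λ=97.23149000°, h=1008.2200 m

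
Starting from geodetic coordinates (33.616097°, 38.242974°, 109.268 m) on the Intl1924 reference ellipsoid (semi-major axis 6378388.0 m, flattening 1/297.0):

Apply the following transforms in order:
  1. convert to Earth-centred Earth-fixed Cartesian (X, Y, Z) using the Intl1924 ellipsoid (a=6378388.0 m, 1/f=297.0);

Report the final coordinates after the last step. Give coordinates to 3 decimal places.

X=4176149.598 m, Y=3291380.595 m, Z=3511178.805 m

start: φ=33.616097°, λ=38.242974°, h=109.268 m
→ ECEF (a=6378388.000, f=1/297.0): X=4176149.5978, Y=3291380.5945, Z=3511178.8054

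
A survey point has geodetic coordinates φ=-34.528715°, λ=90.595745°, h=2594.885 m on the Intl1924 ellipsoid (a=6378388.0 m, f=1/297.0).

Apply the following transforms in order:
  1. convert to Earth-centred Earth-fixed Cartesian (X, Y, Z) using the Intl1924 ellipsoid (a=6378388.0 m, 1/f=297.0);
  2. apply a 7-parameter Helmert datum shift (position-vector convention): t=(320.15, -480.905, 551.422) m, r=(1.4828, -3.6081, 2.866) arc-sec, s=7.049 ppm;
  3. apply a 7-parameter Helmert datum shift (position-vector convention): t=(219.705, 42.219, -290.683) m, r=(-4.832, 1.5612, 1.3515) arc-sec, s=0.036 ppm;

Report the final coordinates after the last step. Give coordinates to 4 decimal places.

start: φ=-34.528715°, λ=90.595745°, h=2594.885 m
→ ECEF (a=6378388.000, f=1/297.0): X=-54718.0865, Y=5262322.7016, Z=-3596442.9486
→ Helmert 7p (PV): X=-54408.5300, Y=5261903.9847, Z=-3595880.0049
→ Helmert 7p (PV): X=-54250.5212, Y=5261861.7989, Z=-3596293.6720

X=-54250.5212 m, Y=5261861.7989 m, Z=-3596293.6720 m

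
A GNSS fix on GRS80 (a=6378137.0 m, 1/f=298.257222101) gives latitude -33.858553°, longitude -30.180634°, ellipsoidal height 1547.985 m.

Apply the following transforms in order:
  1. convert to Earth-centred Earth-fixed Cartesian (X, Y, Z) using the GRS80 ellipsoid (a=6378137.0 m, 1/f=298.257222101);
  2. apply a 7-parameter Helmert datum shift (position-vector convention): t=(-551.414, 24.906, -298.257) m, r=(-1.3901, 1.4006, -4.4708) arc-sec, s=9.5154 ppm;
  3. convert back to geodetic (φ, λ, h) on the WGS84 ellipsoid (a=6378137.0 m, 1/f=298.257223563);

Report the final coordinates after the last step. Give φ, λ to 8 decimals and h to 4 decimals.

φ=-33.86338288°, λ=-30.18499140°, h=1368.6546 m

start: φ=-33.858553°, λ=-30.180634°, h=1547.985 m
→ ECEF (a=6378137.000, f=1/298.257222101): X=4584410.9835, Y=-2666116.8934, Z=-3534291.0485
→ Helmert 7p (PV): X=4583821.4041, Y=-2666240.5441, Z=-3534636.0973
→ geod (Bowring, a=6378137.000): φ=-33.86338288°, λ=-30.18499140°, h=1368.6546 m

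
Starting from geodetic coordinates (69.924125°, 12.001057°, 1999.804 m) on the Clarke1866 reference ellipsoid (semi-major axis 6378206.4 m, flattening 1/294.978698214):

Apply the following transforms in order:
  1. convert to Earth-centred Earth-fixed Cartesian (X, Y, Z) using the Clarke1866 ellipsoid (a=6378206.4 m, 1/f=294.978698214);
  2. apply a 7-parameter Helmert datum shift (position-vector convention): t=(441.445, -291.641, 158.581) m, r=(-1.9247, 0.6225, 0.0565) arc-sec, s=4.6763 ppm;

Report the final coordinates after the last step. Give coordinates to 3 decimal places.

X=2149121.314 m, Y=456518.286 m, Z=5970009.014 m

start: φ=69.924125°, λ=12.001057°, h=1999.804 m
→ ECEF (a=6378206.400, f=1/294.978698214): X=2148651.9296, Y=456751.4960, Z=5969833.2631
→ Helmert 7p (PV): X=2149121.3141, Y=456518.2855, Z=5970009.0142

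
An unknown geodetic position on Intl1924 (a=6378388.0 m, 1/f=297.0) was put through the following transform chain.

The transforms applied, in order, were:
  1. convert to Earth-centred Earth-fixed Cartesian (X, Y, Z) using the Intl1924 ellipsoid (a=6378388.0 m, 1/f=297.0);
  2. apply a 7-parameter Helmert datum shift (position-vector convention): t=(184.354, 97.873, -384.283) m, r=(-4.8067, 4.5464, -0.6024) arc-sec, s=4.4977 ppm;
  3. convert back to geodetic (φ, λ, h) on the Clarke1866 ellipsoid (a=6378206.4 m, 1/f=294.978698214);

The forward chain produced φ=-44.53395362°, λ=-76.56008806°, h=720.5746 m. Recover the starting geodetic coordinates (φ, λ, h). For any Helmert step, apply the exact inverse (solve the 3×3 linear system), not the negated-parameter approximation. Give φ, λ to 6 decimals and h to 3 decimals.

start: φ=-44.533954°, λ=-76.560088°, h=720.575 m
→ ECEF (a=6378206.400, f=1/294.978698214): X=1058630.5505, Y=-4429975.2518, Z=-4450881.0469
→ Helmert⁻¹: X=1058552.4709, Y=-4429946.3945, Z=-4450556.6483
→ geod (Bowring, a=6378388.000): φ=-44.53084600°, λ=-76.56095900°, h=206.5730 m

φ=-44.530846°, λ=-76.560959°, h=206.573 m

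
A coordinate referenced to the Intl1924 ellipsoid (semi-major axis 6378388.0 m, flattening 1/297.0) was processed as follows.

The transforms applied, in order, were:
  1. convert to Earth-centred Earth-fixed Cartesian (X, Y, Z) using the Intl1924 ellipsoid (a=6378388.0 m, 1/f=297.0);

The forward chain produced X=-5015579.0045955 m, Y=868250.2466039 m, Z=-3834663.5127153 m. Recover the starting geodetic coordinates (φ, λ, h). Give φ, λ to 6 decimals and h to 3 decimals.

start: X=-5015579.0046, Y=868250.2466, Z=-3834663.5127 m
→ geod (Bowring, a=6378388.000): φ=-37.17823800°, λ=170.17882200°, h=2366.0230 m

φ=-37.178238°, λ=170.178822°, h=2366.023 m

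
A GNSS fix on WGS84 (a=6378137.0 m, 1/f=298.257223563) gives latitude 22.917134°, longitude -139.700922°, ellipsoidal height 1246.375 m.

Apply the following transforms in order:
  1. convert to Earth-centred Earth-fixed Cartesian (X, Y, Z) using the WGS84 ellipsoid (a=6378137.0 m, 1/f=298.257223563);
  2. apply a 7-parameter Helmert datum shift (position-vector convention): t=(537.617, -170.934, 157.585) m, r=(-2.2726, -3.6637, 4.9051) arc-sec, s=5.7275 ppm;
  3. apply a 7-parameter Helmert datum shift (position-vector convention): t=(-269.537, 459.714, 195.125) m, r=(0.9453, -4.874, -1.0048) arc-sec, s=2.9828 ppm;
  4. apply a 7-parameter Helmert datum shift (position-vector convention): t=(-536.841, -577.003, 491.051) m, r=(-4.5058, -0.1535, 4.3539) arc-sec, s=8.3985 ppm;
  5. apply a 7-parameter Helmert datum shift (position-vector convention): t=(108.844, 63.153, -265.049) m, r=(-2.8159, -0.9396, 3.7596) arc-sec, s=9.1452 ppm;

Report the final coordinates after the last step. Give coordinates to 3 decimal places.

start: φ=22.917134°, λ=-139.700922°, h=1246.375 m
→ ECEF (a=6378137.000, f=1/298.257223563): X=-4483663.3590, Y=-3802299.0081, Z=2468754.7289
→ Helmert 7p (PV): X=-4483104.8513, Y=-3802571.1440, Z=2468888.7074
→ Helmert 7p (PV): X=-4483464.6240, Y=-3802112.2480, Z=2468967.8343
→ Helmert 7p (PV): X=-4483960.7000, Y=-3802761.8878, Z=2469559.3412
→ Helmert 7p (PV): X=-4483834.7986, Y=-3802781.5275, Z=2469348.3660

X=-4483834.799 m, Y=-3802781.528 m, Z=2469348.366 m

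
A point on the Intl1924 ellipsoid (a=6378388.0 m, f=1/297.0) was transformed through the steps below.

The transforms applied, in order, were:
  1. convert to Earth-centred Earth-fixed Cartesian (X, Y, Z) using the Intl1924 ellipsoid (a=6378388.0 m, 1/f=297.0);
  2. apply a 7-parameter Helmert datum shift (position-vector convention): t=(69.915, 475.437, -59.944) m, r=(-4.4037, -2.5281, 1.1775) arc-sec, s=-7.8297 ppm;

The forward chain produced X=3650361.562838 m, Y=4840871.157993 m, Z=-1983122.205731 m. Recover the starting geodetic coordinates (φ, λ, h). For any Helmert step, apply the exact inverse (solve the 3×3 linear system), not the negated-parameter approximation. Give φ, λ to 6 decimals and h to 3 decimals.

φ=-18.226955°, λ=52.979025°, h=2351.609 m

start: X=3650361.5628, Y=4840871.1580, Z=-1983122.2057 m
→ Helmert⁻¹: X=3650323.5563, Y=4840455.1185, Z=-1983019.1866
→ geod (Bowring, a=6378388.000): φ=-18.22695500°, λ=52.97902500°, h=2351.6090 m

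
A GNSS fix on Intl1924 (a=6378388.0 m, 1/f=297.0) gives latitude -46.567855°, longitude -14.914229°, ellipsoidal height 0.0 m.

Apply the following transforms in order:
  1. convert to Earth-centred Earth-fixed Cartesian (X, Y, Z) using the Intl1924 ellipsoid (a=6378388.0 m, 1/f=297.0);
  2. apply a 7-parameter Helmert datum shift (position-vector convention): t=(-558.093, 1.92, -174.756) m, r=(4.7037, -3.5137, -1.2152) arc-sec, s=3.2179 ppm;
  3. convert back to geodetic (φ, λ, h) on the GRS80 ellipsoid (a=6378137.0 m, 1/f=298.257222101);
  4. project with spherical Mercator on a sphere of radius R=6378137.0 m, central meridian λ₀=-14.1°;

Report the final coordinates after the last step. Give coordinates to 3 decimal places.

E=-90706.198 m, N=-5872334.823 m

start: φ=-46.567855°, λ=-14.914229°, h=0.000 m
→ ECEF (a=6378388.000, f=1/297.0): X=4244916.5788, Y=-1130613.8743, Z=-4608953.9403
→ Helmert 7p (PV): X=4244443.9979, Y=-1130535.4976, Z=-4609096.9983
→ geod (Bowring, a=6378137.000): φ=-46.57103391°, λ=-14.91482764°, h=-21.0296 m
→ merc (R=6378137.0, λ₀=-14.1°): E=-90706.1979, N=-5872334.8230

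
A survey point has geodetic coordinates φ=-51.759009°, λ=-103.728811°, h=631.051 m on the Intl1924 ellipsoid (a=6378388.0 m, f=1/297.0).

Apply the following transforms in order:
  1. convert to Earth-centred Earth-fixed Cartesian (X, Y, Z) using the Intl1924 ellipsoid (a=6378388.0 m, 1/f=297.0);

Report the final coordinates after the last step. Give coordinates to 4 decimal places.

start: φ=-51.759009°, λ=-103.728811°, h=631.051 m
→ ECEF (a=6378388.000, f=1/297.0): X=-939015.2548, Y=-3843594.7831, Z=-4986844.2198

X=-939015.2548 m, Y=-3843594.7831 m, Z=-4986844.2198 m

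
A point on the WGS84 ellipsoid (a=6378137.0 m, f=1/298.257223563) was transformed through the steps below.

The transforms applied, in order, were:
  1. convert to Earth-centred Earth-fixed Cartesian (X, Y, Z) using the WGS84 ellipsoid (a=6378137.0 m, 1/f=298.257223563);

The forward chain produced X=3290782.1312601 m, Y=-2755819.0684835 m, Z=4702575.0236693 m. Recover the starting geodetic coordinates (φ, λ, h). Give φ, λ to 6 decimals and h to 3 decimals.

start: X=3290782.1313, Y=-2755819.0685, Z=4702575.0237 m
→ geod (Bowring, a=6378137.000): φ=47.80316200°, λ=-39.94401500°, h=501.1390 m

φ=47.803162°, λ=-39.944015°, h=501.139 m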